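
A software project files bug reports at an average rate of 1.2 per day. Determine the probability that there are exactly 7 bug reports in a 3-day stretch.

Over the interval, μ = 1.2 × 3 = 3.6 (a 3-day stretch = 3 days).
P(N = 7) = e^(−μ) μ^7/7! = e^(−3.6) · 3.6^7/5040 ≈ 0.0425.

0.0425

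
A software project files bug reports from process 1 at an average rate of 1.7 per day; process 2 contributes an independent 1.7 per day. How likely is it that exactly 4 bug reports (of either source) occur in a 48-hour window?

Independent Poisson processes superpose: combined rate λ = 1.7 + 1.7 = 3.4 per day.
Over the interval, μ = 3.4 × 2 = 6.8 (a 48-hour window = 2 days).
P(N = 4) = e^(−6.8) · 6.8^4/4! ≈ 0.0992.

0.0992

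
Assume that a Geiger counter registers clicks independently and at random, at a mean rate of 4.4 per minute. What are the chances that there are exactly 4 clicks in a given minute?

With mean μ = 4.4 per minute,
P(N = 4) = e^(−μ) μ^4/4! = e^(−4.4) · 4.4^4/24 ≈ 0.1917.

0.1917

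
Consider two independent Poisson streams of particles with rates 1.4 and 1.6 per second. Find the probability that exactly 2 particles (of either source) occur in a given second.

Independent Poisson processes superpose: combined rate λ = 1.4 + 1.6 = 3 per second.
So μ = 3.
P(N = 2) = e^(−3) · 3^2/2! ≈ 0.2240.

0.2240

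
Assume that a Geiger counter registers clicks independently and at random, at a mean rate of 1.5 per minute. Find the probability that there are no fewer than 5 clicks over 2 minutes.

0.1847

Over the interval, μ = 1.5 × 2 = 3 (2 minutes).
P(N ≥ 5) = 1 − P(N ≤ 4) = 1 − Σ_{j=0}^{4} e^(−μ) μ^j/j! ≈ 0.1847.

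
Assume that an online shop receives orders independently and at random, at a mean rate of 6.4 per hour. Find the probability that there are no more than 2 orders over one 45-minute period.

Over the interval, μ = 6.4 × 0.75 = 4.8 (a 45-minute period = 0.75 hours).
P(N ≤ 2) = Σ_{j=0}^{2} e^(−μ) μ^j/j! ≈ 0.1425.

0.1425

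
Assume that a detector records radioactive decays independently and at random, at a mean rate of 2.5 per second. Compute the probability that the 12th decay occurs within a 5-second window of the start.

0.5942

Over the interval, μ = 2.5 × 5 = 12.5 (a 5-second window = 5 seconds).
The 12th arrival falls in the interval iff at least 12 events occur there: P(S_12 ≤ t) = P(N ≥ 12) = 1 − P(N ≤ 11) ≈ 0.5942.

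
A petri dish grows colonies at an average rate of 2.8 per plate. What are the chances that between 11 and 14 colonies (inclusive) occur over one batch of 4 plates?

Over the interval, μ = 2.8 × 4 = 11.2 (a batch of 4 plates = 4 plates).
P(11 ≤ N ≤ 14) = Σ_{j=11}^{14} e^(−11.2) · 11.2^j/j! ≈ 0.4029.

0.4029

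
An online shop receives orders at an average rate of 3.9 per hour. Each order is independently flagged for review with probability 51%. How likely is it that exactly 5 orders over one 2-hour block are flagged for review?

0.1554

Thinning: the orders that are flagged for review themselves form a Poisson process with rate 0.51 × 3.9 = 1.989 per hour.
Over the interval, μ = 1.989 × 2 = 3.978 (a 2-hour block = 2 hours).
P(N = 5) = e^(−3.978) · 3.978^5/5! ≈ 0.1554.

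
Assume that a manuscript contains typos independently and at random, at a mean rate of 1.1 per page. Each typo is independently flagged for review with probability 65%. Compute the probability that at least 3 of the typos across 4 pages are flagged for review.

Thinning: the typos that are flagged for review themselves form a Poisson process with rate 0.65 × 1.1 = 0.715 per page.
Over the interval, μ = 0.715 × 4 = 2.86 (4 pages).
P(N ≥ 3) = 1 − P(N ≤ 2) ≈ 0.5447.

0.5447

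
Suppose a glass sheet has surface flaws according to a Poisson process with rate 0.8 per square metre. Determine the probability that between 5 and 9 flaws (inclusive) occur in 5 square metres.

Over the interval, μ = 0.8 × 5 = 4 (5 square metres).
P(5 ≤ N ≤ 9) = Σ_{j=5}^{9} e^(−4) · 4^j/j! ≈ 0.3630.

0.3630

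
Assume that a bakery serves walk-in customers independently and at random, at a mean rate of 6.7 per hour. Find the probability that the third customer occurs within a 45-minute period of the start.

Over the interval, μ = 6.7 × 0.75 = 5.025 (a 45-minute period = 0.75 hours).
The third arrival falls in the interval iff at least 3 events occur there: P(S_3 ≤ t) = P(N ≥ 3) = 1 − P(N ≤ 2) ≈ 0.8774.

0.8774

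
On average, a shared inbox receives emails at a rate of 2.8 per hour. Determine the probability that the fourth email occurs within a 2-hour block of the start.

Over the interval, μ = 2.8 × 2 = 5.6 (a 2-hour block = 2 hours).
The fourth arrival falls in the interval iff at least 4 events occur there: P(S_4 ≤ t) = P(N ≥ 4) = 1 − P(N ≤ 3) ≈ 0.8094.

0.8094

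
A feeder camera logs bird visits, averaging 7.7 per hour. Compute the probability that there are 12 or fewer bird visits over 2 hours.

0.2358

Over the interval, μ = 7.7 × 2 = 15.4 (2 hours).
P(N ≤ 12) = Σ_{j=0}^{12} e^(−μ) μ^j/j! ≈ 0.2358.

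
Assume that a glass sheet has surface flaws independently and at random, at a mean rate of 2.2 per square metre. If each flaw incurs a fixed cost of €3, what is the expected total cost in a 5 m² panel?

E[N] = 2.2 × 5 = 11 (a 5 m² panel = 5 square metres); E[cost] = 11 × €3 = €33.

€33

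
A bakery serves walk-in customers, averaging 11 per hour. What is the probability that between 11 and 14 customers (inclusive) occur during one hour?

0.3942

With mean μ = 11 per hour,
P(11 ≤ N ≤ 14) = Σ_{j=11}^{14} e^(−11) · 11^j/j! ≈ 0.3942.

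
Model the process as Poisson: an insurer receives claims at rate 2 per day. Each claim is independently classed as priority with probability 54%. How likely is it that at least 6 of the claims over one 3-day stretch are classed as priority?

Thinning: the claims that are classed as priority themselves form a Poisson process with rate 0.54 × 2 = 1.08 per day.
Over the interval, μ = 1.08 × 3 = 3.24 (a 3-day stretch = 3 days).
P(N ≥ 6) = 1 − P(N ≤ 5) ≈ 0.1100.

0.1100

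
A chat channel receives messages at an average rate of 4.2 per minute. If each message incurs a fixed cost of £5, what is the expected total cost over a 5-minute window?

£105

E[N] = 4.2 × 5 = 21 (a 5-minute window = 5 minutes); E[cost] = 21 × £5 = £105.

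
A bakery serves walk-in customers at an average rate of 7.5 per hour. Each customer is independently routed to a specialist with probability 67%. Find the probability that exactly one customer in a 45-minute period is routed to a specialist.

Thinning: the customers that are routed to a specialist themselves form a Poisson process with rate 0.67 × 7.5 = 5.025 per hour.
Over the interval, μ = 5.025 × 0.75 = 3.76875 (a 45-minute period = 0.75 hours).
P(N = 1) = e^(−3.76875) · 3.76875^1/1! ≈ 0.0870.

0.0870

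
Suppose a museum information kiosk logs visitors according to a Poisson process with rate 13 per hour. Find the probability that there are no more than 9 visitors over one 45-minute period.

0.4896

Over the interval, μ = 13 × 0.75 = 9.75 (a 45-minute period = 0.75 hours).
P(N ≤ 9) = Σ_{j=0}^{9} e^(−μ) μ^j/j! ≈ 0.4896.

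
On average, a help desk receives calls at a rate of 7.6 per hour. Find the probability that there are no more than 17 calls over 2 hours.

0.7317

Over the interval, μ = 7.6 × 2 = 15.2 (2 hours).
P(N ≤ 17) = Σ_{j=0}^{17} e^(−μ) μ^j/j! ≈ 0.7317.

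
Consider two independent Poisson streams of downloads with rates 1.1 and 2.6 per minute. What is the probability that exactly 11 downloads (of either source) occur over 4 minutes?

Independent Poisson processes superpose: combined rate λ = 1.1 + 2.6 = 3.7 per minute.
Over the interval, μ = 3.7 × 4 = 14.8 (4 minutes).
P(N = 11) = e^(−14.8) · 14.8^11/11! ≈ 0.0698.

0.0698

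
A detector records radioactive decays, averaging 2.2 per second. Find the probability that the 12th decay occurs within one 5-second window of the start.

0.4207

Over the interval, μ = 2.2 × 5 = 11 (a 5-second window = 5 seconds).
The 12th arrival falls in the interval iff at least 12 events occur there: P(S_12 ≤ t) = P(N ≥ 12) = 1 − P(N ≤ 11) ≈ 0.4207.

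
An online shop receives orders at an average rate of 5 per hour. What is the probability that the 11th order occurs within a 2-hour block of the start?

0.4170

Over the interval, μ = 5 × 2 = 10 (a 2-hour block = 2 hours).
The 11th arrival falls in the interval iff at least 11 events occur there: P(S_11 ≤ t) = P(N ≥ 11) = 1 − P(N ≤ 10) ≈ 0.4170.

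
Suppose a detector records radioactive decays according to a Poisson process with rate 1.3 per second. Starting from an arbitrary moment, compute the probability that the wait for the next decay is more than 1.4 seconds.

The wait for the next event is exponential with rate λ = 1.3 per second.
P(T > 1.4) = e^(−λt) = e^(−1.3 × 1.4) = e^(−1.82) ≈ 0.1620.

0.1620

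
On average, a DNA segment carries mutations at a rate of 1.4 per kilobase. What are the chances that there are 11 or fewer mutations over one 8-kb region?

Over the interval, μ = 1.4 × 8 = 11.2 (an 8-kb region = 8 kilobases).
P(N ≤ 11) = Σ_{j=0}^{11} e^(−μ) μ^j/j! ≈ 0.5554.

0.5554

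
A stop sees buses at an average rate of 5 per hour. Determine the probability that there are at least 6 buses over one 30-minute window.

Over the interval, μ = 5 × 0.5 = 2.5 (a 30-minute window = 0.5 hours).
P(N ≥ 6) = 1 − P(N ≤ 5) = 1 − Σ_{j=0}^{5} e^(−μ) μ^j/j! ≈ 0.0420.

0.0420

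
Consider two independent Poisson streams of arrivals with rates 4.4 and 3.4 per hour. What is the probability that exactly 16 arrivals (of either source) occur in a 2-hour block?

0.0987

Independent Poisson processes superpose: combined rate λ = 4.4 + 3.4 = 7.8 per hour.
Over the interval, μ = 7.8 × 2 = 15.6 (a 2-hour block = 2 hours).
P(N = 16) = e^(−15.6) · 15.6^16/16! ≈ 0.0987.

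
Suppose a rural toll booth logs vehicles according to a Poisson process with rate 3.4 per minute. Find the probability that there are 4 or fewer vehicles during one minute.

With mean μ = 3.4 per minute,
P(N ≤ 4) = Σ_{j=0}^{4} e^(−μ) μ^j/j! ≈ 0.7442.

0.7442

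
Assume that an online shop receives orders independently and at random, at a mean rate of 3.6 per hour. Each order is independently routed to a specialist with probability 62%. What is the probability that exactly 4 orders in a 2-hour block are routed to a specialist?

Thinning: the orders that are routed to a specialist themselves form a Poisson process with rate 0.62 × 3.6 = 2.232 per hour.
Over the interval, μ = 2.232 × 2 = 4.464 (a 2-hour block = 2 hours).
P(N = 4) = e^(−4.464) · 4.464^4/4! ≈ 0.1905.

0.1905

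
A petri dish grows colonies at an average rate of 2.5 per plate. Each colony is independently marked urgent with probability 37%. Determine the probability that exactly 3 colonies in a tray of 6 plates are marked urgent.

0.1108

Thinning: the colonies that are marked urgent themselves form a Poisson process with rate 0.37 × 2.5 = 0.925 per plate.
Over the interval, μ = 0.925 × 6 = 5.55 (a tray of 6 plates = 6 plates).
P(N = 3) = e^(−5.55) · 5.55^3/3! ≈ 0.1108.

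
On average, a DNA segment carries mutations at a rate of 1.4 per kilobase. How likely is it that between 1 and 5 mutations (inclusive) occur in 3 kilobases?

0.7381

Over the interval, μ = 1.4 × 3 = 4.2 (3 kilobases).
P(1 ≤ N ≤ 5) = Σ_{j=1}^{5} e^(−4.2) · 4.2^j/j! ≈ 0.7381.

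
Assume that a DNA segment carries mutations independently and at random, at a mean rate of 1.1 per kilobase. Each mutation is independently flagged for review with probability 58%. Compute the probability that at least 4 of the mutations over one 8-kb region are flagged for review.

Thinning: the mutations that are flagged for review themselves form a Poisson process with rate 0.58 × 1.1 = 0.638 per kilobase.
Over the interval, μ = 0.638 × 8 = 5.104 (an 8-kb region = 8 kilobases).
P(N ≥ 4) = 1 − P(N ≤ 3) ≈ 0.7493.

0.7493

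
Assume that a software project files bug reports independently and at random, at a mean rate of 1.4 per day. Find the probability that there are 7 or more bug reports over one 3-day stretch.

0.1325

Over the interval, μ = 1.4 × 3 = 4.2 (a 3-day stretch = 3 days).
P(N ≥ 7) = 1 − P(N ≤ 6) = 1 − Σ_{j=0}^{6} e^(−μ) μ^j/j! ≈ 0.1325.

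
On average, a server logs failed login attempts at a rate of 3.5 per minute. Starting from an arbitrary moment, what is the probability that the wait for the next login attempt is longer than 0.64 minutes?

0.1065

The wait for the next event is exponential with rate λ = 3.5 per minute.
P(T > 0.64) = e^(−λt) = e^(−3.5 × 0.64) = e^(−2.24) ≈ 0.1065.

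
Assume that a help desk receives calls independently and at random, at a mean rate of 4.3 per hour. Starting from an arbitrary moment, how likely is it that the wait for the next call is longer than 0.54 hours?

0.0981

The wait for the next event is exponential with rate λ = 4.3 per hour.
P(T > 0.54) = e^(−λt) = e^(−4.3 × 0.54) = e^(−2.322) ≈ 0.0981.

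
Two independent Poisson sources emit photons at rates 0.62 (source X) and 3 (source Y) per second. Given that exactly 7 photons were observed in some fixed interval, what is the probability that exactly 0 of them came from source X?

0.2685

Given the total, each event is independently from source X with probability p = λ_X/(λ_X+λ_Y) = 0.62/3.62 ≈ 0.1713.
So K ~ Binomial(7, 0.62/3.62): P(K = 0) = C(7,0) · (0.62/3.62)^0 · (3/3.62)^7 ≈ 0.2685.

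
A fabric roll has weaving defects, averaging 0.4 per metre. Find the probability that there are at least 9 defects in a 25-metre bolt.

0.6672

Over the interval, μ = 0.4 × 25 = 10 (a 25-metre bolt = 25 metres).
P(N ≥ 9) = 1 − P(N ≤ 8) = 1 − Σ_{j=0}^{8} e^(−μ) μ^j/j! ≈ 0.6672.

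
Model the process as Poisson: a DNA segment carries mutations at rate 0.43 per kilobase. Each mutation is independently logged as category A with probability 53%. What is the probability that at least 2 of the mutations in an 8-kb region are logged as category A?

Thinning: the mutations that are logged as category A themselves form a Poisson process with rate 0.53 × 0.43 = 0.2279 per kilobase.
Over the interval, μ = 0.2279 × 8 = 1.8232 (an 8-kb region = 8 kilobases).
P(N ≥ 2) = 1 − P(N ≤ 1) ≈ 0.5440.

0.5440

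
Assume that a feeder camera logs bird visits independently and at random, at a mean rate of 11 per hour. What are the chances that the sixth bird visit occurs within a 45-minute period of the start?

Over the interval, μ = 11 × 0.75 = 8.25 (a 45-minute period = 0.75 hours).
The sixth arrival falls in the interval iff at least 6 events occur there: P(S_6 ≤ t) = P(N ≥ 6) = 1 − P(N ≤ 5) ≈ 0.8306.

0.8306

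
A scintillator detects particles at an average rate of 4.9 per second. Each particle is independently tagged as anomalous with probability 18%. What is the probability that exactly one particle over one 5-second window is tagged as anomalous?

Thinning: the particles that are tagged as anomalous themselves form a Poisson process with rate 0.18 × 4.9 = 0.882 per second.
Over the interval, μ = 0.882 × 5 = 4.41 (a 5-second window = 5 seconds).
P(N = 1) = e^(−4.41) · 4.41^1/1! ≈ 0.0536.

0.0536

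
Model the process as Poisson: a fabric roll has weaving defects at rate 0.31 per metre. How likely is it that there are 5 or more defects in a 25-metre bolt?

0.8851

Over the interval, μ = 0.31 × 25 = 7.75 (a 25-metre bolt = 25 metres).
P(N ≥ 5) = 1 − P(N ≤ 4) = 1 − Σ_{j=0}^{4} e^(−μ) μ^j/j! ≈ 0.8851.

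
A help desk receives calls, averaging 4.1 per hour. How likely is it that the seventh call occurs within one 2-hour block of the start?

Over the interval, μ = 4.1 × 2 = 8.2 (a 2-hour block = 2 hours).
The seventh arrival falls in the interval iff at least 7 events occur there: P(S_7 ≤ t) = P(N ≥ 7) = 1 − P(N ≤ 6) ≈ 0.7104.

0.7104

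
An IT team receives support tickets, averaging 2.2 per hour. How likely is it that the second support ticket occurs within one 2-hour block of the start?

Over the interval, μ = 2.2 × 2 = 4.4 (a 2-hour block = 2 hours).
The second arrival falls in the interval iff at least 2 events occur there: P(S_2 ≤ t) = P(N ≥ 2) = 1 − P(N ≤ 1) ≈ 0.9337.

0.9337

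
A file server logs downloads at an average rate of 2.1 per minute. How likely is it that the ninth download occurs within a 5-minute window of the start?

Over the interval, μ = 2.1 × 5 = 10.5 (a 5-minute window = 5 minutes).
The ninth arrival falls in the interval iff at least 9 events occur there: P(S_9 ≤ t) = P(N ≥ 9) = 1 − P(N ≤ 8) ≈ 0.7206.

0.7206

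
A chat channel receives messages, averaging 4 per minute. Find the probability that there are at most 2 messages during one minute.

With mean μ = 4 per minute,
P(N ≤ 2) = Σ_{j=0}^{2} e^(−μ) μ^j/j! ≈ 0.2381.

0.2381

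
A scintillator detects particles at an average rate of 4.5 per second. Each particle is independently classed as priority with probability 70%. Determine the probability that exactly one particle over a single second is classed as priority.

Thinning: the particles that are classed as priority themselves form a Poisson process with rate 0.7 × 4.5 = 3.15 per second.
So μ = 3.15.
P(N = 1) = e^(−3.15) · 3.15^1/1! ≈ 0.1350.

0.1350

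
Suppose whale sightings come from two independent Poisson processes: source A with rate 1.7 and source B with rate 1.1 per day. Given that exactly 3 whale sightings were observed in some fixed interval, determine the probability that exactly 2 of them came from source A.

0.4344

Given the total, each event is independently from source A with probability p = λ_A/(λ_A+λ_B) = 1.7/2.8 ≈ 0.6071.
So K ~ Binomial(3, 1.7/2.8): P(K = 2) = C(3,2) · (1.7/2.8)^2 · (1.1/2.8)^1 ≈ 0.4344.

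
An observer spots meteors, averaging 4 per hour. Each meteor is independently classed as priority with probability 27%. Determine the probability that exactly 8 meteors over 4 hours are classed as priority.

Thinning: the meteors that are classed as priority themselves form a Poisson process with rate 0.27 × 4 = 1.08 per hour.
Over the interval, μ = 1.08 × 4 = 4.32 (4 hours).
P(N = 8) = e^(−4.32) · 4.32^8/8! ≈ 0.0400.

0.0400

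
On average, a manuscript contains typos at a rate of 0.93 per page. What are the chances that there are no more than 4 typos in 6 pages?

0.3452

Over the interval, μ = 0.93 × 6 = 5.58 (6 pages).
P(N ≤ 4) = Σ_{j=0}^{4} e^(−μ) μ^j/j! ≈ 0.3452.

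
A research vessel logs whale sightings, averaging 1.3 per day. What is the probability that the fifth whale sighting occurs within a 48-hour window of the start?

Over the interval, μ = 1.3 × 2 = 2.6 (a 48-hour window = 2 days).
The fifth arrival falls in the interval iff at least 5 events occur there: P(S_5 ≤ t) = P(N ≥ 5) = 1 − P(N ≤ 4) ≈ 0.1226.

0.1226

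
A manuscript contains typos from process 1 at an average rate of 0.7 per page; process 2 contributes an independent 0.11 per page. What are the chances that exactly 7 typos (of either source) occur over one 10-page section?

0.1378

Independent Poisson processes superpose: combined rate λ = 0.7 + 0.11 = 0.81 per page.
Over the interval, μ = 0.81 × 10 = 8.1 (a 10-page section = 10 pages).
P(N = 7) = e^(−8.1) · 8.1^7/7! ≈ 0.1378.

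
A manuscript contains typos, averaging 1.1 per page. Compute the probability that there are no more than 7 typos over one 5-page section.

0.8095

Over the interval, μ = 1.1 × 5 = 5.5 (a 5-page section = 5 pages).
P(N ≤ 7) = Σ_{j=0}^{7} e^(−μ) μ^j/j! ≈ 0.8095.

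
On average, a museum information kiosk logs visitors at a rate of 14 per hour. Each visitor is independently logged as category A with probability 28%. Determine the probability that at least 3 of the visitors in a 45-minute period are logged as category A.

Thinning: the visitors that are logged as category A themselves form a Poisson process with rate 0.28 × 14 = 3.92 per hour.
Over the interval, μ = 3.92 × 0.75 = 2.94 (a 45-minute period = 0.75 hours).
P(N ≥ 3) = 1 − P(N ≤ 2) ≈ 0.5632.

0.5632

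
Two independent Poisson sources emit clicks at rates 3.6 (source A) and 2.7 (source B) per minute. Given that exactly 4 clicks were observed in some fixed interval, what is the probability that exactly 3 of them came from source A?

0.3199

Given the total, each event is independently from source A with probability p = λ_A/(λ_A+λ_B) = 3.6/6.3 ≈ 0.5714.
So K ~ Binomial(4, 3.6/6.3): P(K = 3) = C(4,3) · (3.6/6.3)^3 · (2.7/6.3)^1 ≈ 0.3199.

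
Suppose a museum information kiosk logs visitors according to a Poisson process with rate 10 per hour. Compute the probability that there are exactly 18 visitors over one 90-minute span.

Over the interval, μ = 10 × 1.5 = 15 (a 90-minute span = 1.5 hours).
P(N = 18) = e^(−μ) μ^18/18! = e^(−15) · 15^18/6402373705728000 ≈ 0.0706.

0.0706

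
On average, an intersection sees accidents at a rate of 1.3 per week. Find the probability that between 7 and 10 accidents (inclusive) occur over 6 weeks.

0.4968

Over the interval, μ = 1.3 × 6 = 7.8 (6 weeks).
P(7 ≤ N ≤ 10) = Σ_{j=7}^{10} e^(−7.8) · 7.8^j/j! ≈ 0.4968.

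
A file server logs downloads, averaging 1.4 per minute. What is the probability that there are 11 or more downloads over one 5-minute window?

Over the interval, μ = 1.4 × 5 = 7 (a 5-minute window = 5 minutes).
P(N ≥ 11) = 1 − P(N ≤ 10) = 1 − Σ_{j=0}^{10} e^(−μ) μ^j/j! ≈ 0.0985.

0.0985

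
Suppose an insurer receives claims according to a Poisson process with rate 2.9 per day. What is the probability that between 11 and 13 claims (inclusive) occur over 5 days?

0.2677

Over the interval, μ = 2.9 × 5 = 14.5 (5 days).
P(11 ≤ N ≤ 13) = Σ_{j=11}^{13} e^(−14.5) · 14.5^j/j! ≈ 0.2677.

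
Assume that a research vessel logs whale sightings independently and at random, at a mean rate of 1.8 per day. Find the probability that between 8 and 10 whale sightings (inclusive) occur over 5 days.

0.3821

Over the interval, μ = 1.8 × 5 = 9 (5 days).
P(8 ≤ N ≤ 10) = Σ_{j=8}^{10} e^(−9) · 9^j/j! ≈ 0.3821.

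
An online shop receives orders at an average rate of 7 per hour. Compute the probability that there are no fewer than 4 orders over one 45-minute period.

Over the interval, μ = 7 × 0.75 = 5.25 (a 45-minute period = 0.75 hours).
P(N ≥ 4) = 1 − P(N ≤ 3) = 1 − Σ_{j=0}^{3} e^(−μ) μ^j/j! ≈ 0.7683.

0.7683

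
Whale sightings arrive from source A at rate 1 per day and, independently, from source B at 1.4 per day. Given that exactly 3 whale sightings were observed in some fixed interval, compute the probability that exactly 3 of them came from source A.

0.0723

Given the total, each event is independently from source A with probability p = λ_A/(λ_A+λ_B) = 1/2.4 ≈ 0.4167.
So K ~ Binomial(3, 1/2.4): P(K = 3) = C(3,3) · (1/2.4)^3 · (1.4/2.4)^0 ≈ 0.0723.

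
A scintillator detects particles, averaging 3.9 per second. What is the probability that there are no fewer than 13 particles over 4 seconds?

0.7791

Over the interval, μ = 3.9 × 4 = 15.6 (4 seconds).
P(N ≥ 13) = 1 − P(N ≤ 12) = 1 − Σ_{j=0}^{12} e^(−μ) μ^j/j! ≈ 0.7791.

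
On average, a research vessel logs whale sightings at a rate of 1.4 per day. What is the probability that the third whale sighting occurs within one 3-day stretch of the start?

Over the interval, μ = 1.4 × 3 = 4.2 (a 3-day stretch = 3 days).
The third arrival falls in the interval iff at least 3 events occur there: P(S_3 ≤ t) = P(N ≥ 3) = 1 − P(N ≤ 2) ≈ 0.7898.

0.7898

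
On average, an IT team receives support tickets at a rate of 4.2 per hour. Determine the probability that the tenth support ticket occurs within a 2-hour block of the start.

0.3341

Over the interval, μ = 4.2 × 2 = 8.4 (a 2-hour block = 2 hours).
The tenth arrival falls in the interval iff at least 10 events occur there: P(S_10 ≤ t) = P(N ≥ 10) = 1 − P(N ≤ 9) ≈ 0.3341.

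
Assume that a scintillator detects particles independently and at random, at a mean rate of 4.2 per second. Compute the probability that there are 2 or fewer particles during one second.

With mean μ = 4.2 per second,
P(N ≤ 2) = Σ_{j=0}^{2} e^(−μ) μ^j/j! ≈ 0.2102.

0.2102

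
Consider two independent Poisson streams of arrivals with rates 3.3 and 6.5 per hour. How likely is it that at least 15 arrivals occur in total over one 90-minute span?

0.5033

Independent Poisson processes superpose: combined rate λ = 3.3 + 6.5 = 9.8 per hour.
Over the interval, μ = 9.8 × 1.5 = 14.7 (a 90-minute span = 1.5 hours).
P(N ≥ 15) = 1 − P(N ≤ 14) ≈ 0.5033.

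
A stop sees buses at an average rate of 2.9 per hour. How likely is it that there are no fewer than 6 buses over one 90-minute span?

Over the interval, μ = 2.9 × 1.5 = 4.35 (a 90-minute span = 1.5 hours).
P(N ≥ 6) = 1 − P(N ≤ 5) = 1 − Σ_{j=0}^{5} e^(−μ) μ^j/j! ≈ 0.2717.

0.2717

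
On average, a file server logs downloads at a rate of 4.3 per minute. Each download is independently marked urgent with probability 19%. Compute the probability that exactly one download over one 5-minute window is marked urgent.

Thinning: the downloads that are marked urgent themselves form a Poisson process with rate 0.19 × 4.3 = 0.817 per minute.
Over the interval, μ = 0.817 × 5 = 4.085 (a 5-minute window = 5 minutes).
P(N = 1) = e^(−4.085) · 4.085^1/1! ≈ 0.0687.

0.0687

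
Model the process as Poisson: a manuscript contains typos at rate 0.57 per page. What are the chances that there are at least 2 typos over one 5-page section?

0.7773

Over the interval, μ = 0.57 × 5 = 2.85 (a 5-page section = 5 pages).
P(N ≥ 2) = 1 − P(N ≤ 1) = 1 − Σ_{j=0}^{1} e^(−μ) μ^j/j! ≈ 0.7773.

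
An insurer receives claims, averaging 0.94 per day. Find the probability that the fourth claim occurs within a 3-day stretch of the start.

Over the interval, μ = 0.94 × 3 = 2.82 (a 3-day stretch = 3 days).
The fourth arrival falls in the interval iff at least 4 events occur there: P(S_4 ≤ t) = P(N ≥ 4) = 1 − P(N ≤ 3) ≈ 0.3125.

0.3125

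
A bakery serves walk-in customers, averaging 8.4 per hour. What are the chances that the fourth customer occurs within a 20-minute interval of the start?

Over the interval, μ = 8.4 × 1/3 = 2.8 (a 20-minute interval = 1/3 hours).
The fourth arrival falls in the interval iff at least 4 events occur there: P(S_4 ≤ t) = P(N ≥ 4) = 1 − P(N ≤ 3) ≈ 0.3081.

0.3081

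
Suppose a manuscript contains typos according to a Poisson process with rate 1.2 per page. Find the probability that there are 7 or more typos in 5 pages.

0.3937

Over the interval, μ = 1.2 × 5 = 6 (5 pages).
P(N ≥ 7) = 1 − P(N ≤ 6) = 1 − Σ_{j=0}^{6} e^(−μ) μ^j/j! ≈ 0.3937.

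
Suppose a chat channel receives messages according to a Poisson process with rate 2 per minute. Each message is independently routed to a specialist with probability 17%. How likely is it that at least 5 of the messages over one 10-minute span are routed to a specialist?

0.2558

Thinning: the messages that are routed to a specialist themselves form a Poisson process with rate 0.17 × 2 = 0.34 per minute.
Over the interval, μ = 0.34 × 10 = 3.4 (a 10-minute span = 10 minutes).
P(N ≥ 5) = 1 − P(N ≤ 4) ≈ 0.2558.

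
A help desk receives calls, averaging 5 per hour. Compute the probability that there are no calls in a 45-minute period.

0.0235

Over the interval, μ = 5 × 0.75 = 3.75 (a 45-minute period = 0.75 hours).
P(N = 0) = e^(−μ) μ^0/0! = e^(−3.75) · 3.75^0/1 ≈ 0.0235.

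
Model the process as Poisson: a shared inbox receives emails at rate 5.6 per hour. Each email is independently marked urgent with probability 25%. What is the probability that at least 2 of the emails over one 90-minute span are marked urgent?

0.6204

Thinning: the emails that are marked urgent themselves form a Poisson process with rate 0.25 × 5.6 = 1.4 per hour.
Over the interval, μ = 1.4 × 1.5 = 2.1 (a 90-minute span = 1.5 hours).
P(N ≥ 2) = 1 − P(N ≤ 1) ≈ 0.6204.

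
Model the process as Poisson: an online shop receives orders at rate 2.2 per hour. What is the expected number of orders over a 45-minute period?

1.65

E[N] = λt = 2.2 × 0.75 = 1.65 (a 45-minute period = 0.75 hours).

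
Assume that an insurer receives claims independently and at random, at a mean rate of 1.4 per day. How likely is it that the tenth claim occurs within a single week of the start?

Over the interval, μ = 1.4 × 7 = 9.8 (a week = 7 days).
The tenth arrival falls in the interval iff at least 10 events occur there: P(S_10 ≤ t) = P(N ≥ 10) = 1 − P(N ≤ 9) ≈ 0.5168.

0.5168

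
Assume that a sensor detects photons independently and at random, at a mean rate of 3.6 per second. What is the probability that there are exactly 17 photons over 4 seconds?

0.0771

Over the interval, μ = 3.6 × 4 = 14.4 (4 seconds).
P(N = 17) = e^(−μ) μ^17/17! = e^(−14.4) · 14.4^17/355687428096000 ≈ 0.0771.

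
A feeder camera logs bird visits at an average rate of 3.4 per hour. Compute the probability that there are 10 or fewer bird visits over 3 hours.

Over the interval, μ = 3.4 × 3 = 10.2 (3 hours).
P(N ≤ 10) = Σ_{j=0}^{10} e^(−μ) μ^j/j! ≈ 0.5580.

0.5580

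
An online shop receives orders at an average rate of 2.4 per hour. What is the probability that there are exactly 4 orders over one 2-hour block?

Over the interval, μ = 2.4 × 2 = 4.8 (a 2-hour block = 2 hours).
P(N = 4) = e^(−μ) μ^4/4! = e^(−4.8) · 4.8^4/24 ≈ 0.1820.

0.1820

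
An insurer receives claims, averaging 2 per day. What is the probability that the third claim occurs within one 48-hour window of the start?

0.7619

Over the interval, μ = 2 × 2 = 4 (a 48-hour window = 2 days).
The third arrival falls in the interval iff at least 3 events occur there: P(S_3 ≤ t) = P(N ≥ 3) = 1 − P(N ≤ 2) ≈ 0.7619.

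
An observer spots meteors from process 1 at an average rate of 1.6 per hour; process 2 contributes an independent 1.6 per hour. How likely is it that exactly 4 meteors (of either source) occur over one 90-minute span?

0.1820

Independent Poisson processes superpose: combined rate λ = 1.6 + 1.6 = 3.2 per hour.
Over the interval, μ = 3.2 × 1.5 = 4.8 (a 90-minute span = 1.5 hours).
P(N = 4) = e^(−4.8) · 4.8^4/4! ≈ 0.1820.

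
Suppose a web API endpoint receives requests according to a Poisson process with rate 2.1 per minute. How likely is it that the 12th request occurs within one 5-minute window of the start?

0.3613

Over the interval, μ = 2.1 × 5 = 10.5 (a 5-minute window = 5 minutes).
The 12th arrival falls in the interval iff at least 12 events occur there: P(S_12 ≤ t) = P(N ≥ 12) = 1 − P(N ≤ 11) ≈ 0.3613.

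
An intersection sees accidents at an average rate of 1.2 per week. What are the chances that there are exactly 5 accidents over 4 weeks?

Over the interval, μ = 1.2 × 4 = 4.8 (4 weeks).
P(N = 5) = e^(−μ) μ^5/5! = e^(−4.8) · 4.8^5/120 ≈ 0.1747.

0.1747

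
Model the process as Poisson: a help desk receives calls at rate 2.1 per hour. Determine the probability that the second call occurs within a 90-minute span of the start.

Over the interval, μ = 2.1 × 1.5 = 3.15 (a 90-minute span = 1.5 hours).
The second arrival falls in the interval iff at least 2 events occur there: P(S_2 ≤ t) = P(N ≥ 2) = 1 − P(N ≤ 1) ≈ 0.8222.

0.8222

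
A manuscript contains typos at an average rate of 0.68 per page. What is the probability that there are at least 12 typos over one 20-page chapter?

Over the interval, μ = 0.68 × 20 = 13.6 (a 20-page chapter = 20 pages).
P(N ≥ 12) = 1 − P(N ≤ 11) = 1 − Σ_{j=0}^{11} e^(−μ) μ^j/j! ≈ 0.7048.

0.7048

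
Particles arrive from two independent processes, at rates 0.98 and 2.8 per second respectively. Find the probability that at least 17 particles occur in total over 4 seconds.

0.3474

Independent Poisson processes superpose: combined rate λ = 0.98 + 2.8 = 3.78 per second.
Over the interval, μ = 3.78 × 4 = 15.12 (4 seconds).
P(N ≥ 17) = 1 − P(N ≤ 16) ≈ 0.3474.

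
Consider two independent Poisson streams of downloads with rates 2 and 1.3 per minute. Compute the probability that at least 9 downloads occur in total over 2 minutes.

0.2204

Independent Poisson processes superpose: combined rate λ = 2 + 1.3 = 3.3 per minute.
Over the interval, μ = 3.3 × 2 = 6.6 (2 minutes).
P(N ≥ 9) = 1 − P(N ≤ 8) ≈ 0.2204.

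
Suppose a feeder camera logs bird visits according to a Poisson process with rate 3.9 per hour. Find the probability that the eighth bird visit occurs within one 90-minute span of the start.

Over the interval, μ = 3.9 × 1.5 = 5.85 (a 90-minute span = 1.5 hours).
The eighth arrival falls in the interval iff at least 8 events occur there: P(S_8 ≤ t) = P(N ≥ 8) = 1 − P(N ≤ 7) ≈ 0.2356.

0.2356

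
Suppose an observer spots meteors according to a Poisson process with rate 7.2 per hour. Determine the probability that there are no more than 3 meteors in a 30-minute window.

Over the interval, μ = 7.2 × 0.5 = 3.6 (a 30-minute window = 0.5 hours).
P(N ≤ 3) = Σ_{j=0}^{3} e^(−μ) μ^j/j! ≈ 0.5152.

0.5152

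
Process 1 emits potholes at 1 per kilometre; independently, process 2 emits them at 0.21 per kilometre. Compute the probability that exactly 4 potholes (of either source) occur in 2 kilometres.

0.1271

Independent Poisson processes superpose: combined rate λ = 1 + 0.21 = 1.21 per kilometre.
Over the interval, μ = 1.21 × 2 = 2.42 (2 kilometres).
P(N = 4) = e^(−2.42) · 2.42^4/4! ≈ 0.1271.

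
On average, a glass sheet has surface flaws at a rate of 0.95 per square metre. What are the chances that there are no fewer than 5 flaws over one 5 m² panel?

0.5146

Over the interval, μ = 0.95 × 5 = 4.75 (a 5 m² panel = 5 square metres).
P(N ≥ 5) = 1 − P(N ≤ 4) = 1 − Σ_{j=0}^{4} e^(−μ) μ^j/j! ≈ 0.5146.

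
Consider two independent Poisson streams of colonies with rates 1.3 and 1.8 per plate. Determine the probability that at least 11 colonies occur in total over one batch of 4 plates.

0.6933

Independent Poisson processes superpose: combined rate λ = 1.3 + 1.8 = 3.1 per plate.
Over the interval, μ = 3.1 × 4 = 12.4 (a batch of 4 plates = 4 plates).
P(N ≥ 11) = 1 − P(N ≤ 10) ≈ 0.6933.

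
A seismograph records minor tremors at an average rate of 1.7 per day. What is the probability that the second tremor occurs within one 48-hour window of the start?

Over the interval, μ = 1.7 × 2 = 3.4 (a 48-hour window = 2 days).
The second arrival falls in the interval iff at least 2 events occur there: P(S_2 ≤ t) = P(N ≥ 2) = 1 − P(N ≤ 1) ≈ 0.8532.

0.8532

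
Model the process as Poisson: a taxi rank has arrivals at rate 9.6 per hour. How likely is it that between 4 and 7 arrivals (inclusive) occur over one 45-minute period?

0.4970

Over the interval, μ = 9.6 × 0.75 = 7.2 (a 45-minute period = 0.75 hours).
P(4 ≤ N ≤ 7) = Σ_{j=4}^{7} e^(−7.2) · 7.2^j/j! ≈ 0.4970.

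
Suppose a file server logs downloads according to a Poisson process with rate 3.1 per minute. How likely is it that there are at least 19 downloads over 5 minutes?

Over the interval, μ = 3.1 × 5 = 15.5 (5 minutes).
P(N ≥ 19) = 1 − P(N ≤ 18) = 1 − Σ_{j=0}^{18} e^(−μ) μ^j/j! ≈ 0.2175.

0.2175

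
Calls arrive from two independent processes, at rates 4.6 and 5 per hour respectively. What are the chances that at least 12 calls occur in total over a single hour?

Independent Poisson processes superpose: combined rate λ = 4.6 + 5 = 9.6 per hour.
So μ = 9.6.
P(N ≥ 12) = 1 − P(N ≤ 11) ≈ 0.2588.

0.2588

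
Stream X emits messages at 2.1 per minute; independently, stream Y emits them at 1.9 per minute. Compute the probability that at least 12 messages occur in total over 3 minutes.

0.5384

Independent Poisson processes superpose: combined rate λ = 2.1 + 1.9 = 4 per minute.
Over the interval, μ = 4 × 3 = 12 (3 minutes).
P(N ≥ 12) = 1 − P(N ≤ 11) ≈ 0.5384.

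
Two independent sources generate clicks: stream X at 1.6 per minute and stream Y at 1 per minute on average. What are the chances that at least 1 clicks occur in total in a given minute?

0.9257

Independent Poisson processes superpose: combined rate λ = 1.6 + 1 = 2.6 per minute.
So μ = 2.6.
P(N ≥ 1) = 1 − P(N ≤ 0) ≈ 0.9257.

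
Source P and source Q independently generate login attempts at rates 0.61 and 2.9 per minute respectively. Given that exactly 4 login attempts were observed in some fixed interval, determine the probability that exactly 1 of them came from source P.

0.3921

Given the total, each event is independently from source P with probability p = λ_P/(λ_P+λ_Q) = 0.61/3.51 ≈ 0.1738.
So K ~ Binomial(4, 0.61/3.51): P(K = 1) = C(4,1) · (0.61/3.51)^1 · (2.9/3.51)^3 ≈ 0.3921.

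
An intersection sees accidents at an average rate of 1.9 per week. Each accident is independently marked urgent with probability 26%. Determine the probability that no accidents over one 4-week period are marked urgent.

Thinning: the accidents that are marked urgent themselves form a Poisson process with rate 0.26 × 1.9 = 0.494 per week.
Over the interval, μ = 0.494 × 4 = 1.976 (a 4-week period = 4 weeks).
P(N = 0) = e^(−1.976) · 1.976^0/0! ≈ 0.1386.

0.1386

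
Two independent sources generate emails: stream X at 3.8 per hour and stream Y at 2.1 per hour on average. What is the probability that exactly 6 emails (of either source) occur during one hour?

Independent Poisson processes superpose: combined rate λ = 3.8 + 2.1 = 5.9 per hour.
So μ = 5.9.
P(N = 6) = e^(−5.9) · 5.9^6/6! ≈ 0.1605.

0.1605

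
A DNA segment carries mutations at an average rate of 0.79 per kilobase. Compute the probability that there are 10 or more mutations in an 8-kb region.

Over the interval, μ = 0.79 × 8 = 6.32 (an 8-kb region = 8 kilobases).
P(N ≥ 10) = 1 − P(N ≤ 9) = 1 − Σ_{j=0}^{9} e^(−μ) μ^j/j! ≈ 0.1077.

0.1077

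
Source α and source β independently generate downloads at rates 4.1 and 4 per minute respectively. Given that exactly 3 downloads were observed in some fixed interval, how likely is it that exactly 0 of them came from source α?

Given the total, each event is independently from source α with probability p = λ_α/(λ_α+λ_β) = 4.1/8.1 ≈ 0.5062.
So K ~ Binomial(3, 4.1/8.1): P(K = 0) = C(3,0) · (4.1/8.1)^0 · (4/8.1)^3 ≈ 0.1204.

0.1204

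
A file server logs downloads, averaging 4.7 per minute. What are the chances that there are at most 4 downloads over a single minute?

With mean μ = 4.7 per minute,
P(N ≤ 4) = Σ_{j=0}^{4} e^(−μ) μ^j/j! ≈ 0.4946.

0.4946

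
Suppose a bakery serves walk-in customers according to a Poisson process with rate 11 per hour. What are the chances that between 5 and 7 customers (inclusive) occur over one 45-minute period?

Over the interval, μ = 11 × 0.75 = 8.25 (a 45-minute period = 0.75 hours).
P(5 ≤ N ≤ 7) = Σ_{j=5}^{7} e^(−8.25) · 8.25^j/j! ≈ 0.3325.

0.3325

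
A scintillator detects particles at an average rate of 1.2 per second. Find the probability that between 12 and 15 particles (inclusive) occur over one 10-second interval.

0.3828

Over the interval, μ = 1.2 × 10 = 12 (a 10-second interval = 10 seconds).
P(12 ≤ N ≤ 15) = Σ_{j=12}^{15} e^(−12) · 12^j/j! ≈ 0.3828.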